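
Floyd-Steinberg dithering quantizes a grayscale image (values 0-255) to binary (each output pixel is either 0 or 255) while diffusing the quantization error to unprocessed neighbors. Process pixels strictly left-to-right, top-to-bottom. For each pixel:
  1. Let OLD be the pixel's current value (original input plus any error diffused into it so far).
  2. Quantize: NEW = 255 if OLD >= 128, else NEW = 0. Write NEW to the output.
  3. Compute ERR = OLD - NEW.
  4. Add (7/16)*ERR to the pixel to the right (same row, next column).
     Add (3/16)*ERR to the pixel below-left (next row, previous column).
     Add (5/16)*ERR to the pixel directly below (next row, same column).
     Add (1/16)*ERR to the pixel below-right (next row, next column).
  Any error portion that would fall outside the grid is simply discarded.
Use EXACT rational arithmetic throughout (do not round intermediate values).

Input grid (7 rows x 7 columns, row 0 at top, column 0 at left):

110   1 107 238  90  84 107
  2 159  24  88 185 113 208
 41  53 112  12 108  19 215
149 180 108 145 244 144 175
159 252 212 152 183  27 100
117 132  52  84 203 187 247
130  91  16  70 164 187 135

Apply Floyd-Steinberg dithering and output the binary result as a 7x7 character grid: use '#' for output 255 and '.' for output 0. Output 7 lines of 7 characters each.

(0,0): OLD=110 → NEW=0, ERR=110
(0,1): OLD=393/8 → NEW=0, ERR=393/8
(0,2): OLD=16447/128 → NEW=255, ERR=-16193/128
(0,3): OLD=374073/2048 → NEW=255, ERR=-148167/2048
(0,4): OLD=1911951/32768 → NEW=0, ERR=1911951/32768
(0,5): OLD=57423849/524288 → NEW=0, ERR=57423849/524288
(0,6): OLD=1299547999/8388608 → NEW=255, ERR=-839547041/8388608
(1,0): OLD=5835/128 → NEW=0, ERR=5835/128
(1,1): OLD=181709/1024 → NEW=255, ERR=-79411/1024
(1,2): OLD=-1964655/32768 → NEW=0, ERR=-1964655/32768
(1,3): OLD=5530461/131072 → NEW=0, ERR=5530461/131072
(1,4): OLD=1994042263/8388608 → NEW=255, ERR=-145052777/8388608
(1,5): OLD=8357980039/67108864 → NEW=0, ERR=8357980039/67108864
(1,6): OLD=255612530697/1073741824 → NEW=255, ERR=-18191634423/1073741824
(2,0): OLD=666911/16384 → NEW=0, ERR=666911/16384
(2,1): OLD=20018053/524288 → NEW=0, ERR=20018053/524288
(2,2): OLD=948185167/8388608 → NEW=0, ERR=948185167/8388608
(2,3): OLD=4539773207/67108864 → NEW=0, ERR=4539773207/67108864
(2,4): OLD=84922977255/536870912 → NEW=255, ERR=-51979105305/536870912
(2,5): OLD=194206784621/17179869184 → NEW=0, ERR=194206784621/17179869184
(2,6): OLD=61142509621451/274877906944 → NEW=255, ERR=-8951356649269/274877906944
(3,0): OLD=1416662511/8388608 → NEW=255, ERR=-722432529/8388608
(3,1): OLD=11944810755/67108864 → NEW=255, ERR=-5167949565/67108864
(3,2): OLD=66948753561/536870912 → NEW=0, ERR=66948753561/536870912
(3,3): OLD=450129813455/2147483648 → NEW=255, ERR=-97478516785/2147483648
(3,4): OLD=55039557800431/274877906944 → NEW=255, ERR=-15054308470289/274877906944
(3,5): OLD=245003854606333/2199023255552 → NEW=0, ERR=245003854606333/2199023255552
(3,6): OLD=7539096300250659/35184372088832 → NEW=255, ERR=-1432918582401501/35184372088832
(4,0): OLD=126323800161/1073741824 → NEW=0, ERR=126323800161/1073741824
(4,1): OLD=5109378827949/17179869184 → NEW=255, ERR=728512186029/17179869184
(4,2): OLD=70423022652611/274877906944 → NEW=255, ERR=329156381891/274877906944
(4,3): OLD=298767875015505/2199023255552 → NEW=255, ERR=-261983055150255/2199023255552
(4,4): OLD=2318939965012035/17592186044416 → NEW=255, ERR=-2167067476314045/17592186044416
(4,5): OLD=-1764694788916061/562949953421312 → NEW=0, ERR=-1764694788916061/562949953421312
(4,6): OLD=836454562138787941/9007199254740992 → NEW=0, ERR=836454562138787941/9007199254740992
(5,0): OLD=44452155683415/274877906944 → NEW=255, ERR=-25641710587305/274877906944
(5,1): OLD=246328751111901/2199023255552 → NEW=0, ERR=246328751111901/2199023255552
(5,2): OLD=1437177628019579/17592186044416 → NEW=0, ERR=1437177628019579/17592186044416
(5,3): OLD=8372341406660423/140737488355328 → NEW=0, ERR=8372341406660423/140737488355328
(5,4): OLD=1643794465403452557/9007199254740992 → NEW=255, ERR=-653041344555500403/9007199254740992
(5,5): OLD=11818450156863416573/72057594037927936 → NEW=255, ERR=-6556236322808207107/72057594037927936
(5,6): OLD=272110258930804015155/1152921504606846976 → NEW=255, ERR=-21884724743941963725/1152921504606846976
(6,0): OLD=4287286201391663/35184372088832 → NEW=0, ERR=4287286201391663/35184372088832
(6,1): OLD=106286676072975547/562949953421312 → NEW=255, ERR=-37265562049459013/562949953421312
(6,2): OLD=276732931377347153/9007199254740992 → NEW=0, ERR=276732931377347153/9007199254740992
(6,3): OLD=6740526923481099855/72057594037927936 → NEW=0, ERR=6740526923481099855/72057594037927936
(6,4): OLD=24344886408682012773/144115188075855872 → NEW=255, ERR=-12404486550661234587/144115188075855872
(6,5): OLD=2081147522787070504001/18446744073709551616 → NEW=0, ERR=2081147522787070504001/18446744073709551616
(6,6): OLD=50983825380567866901175/295147905179352825856 → NEW=255, ERR=-24278890440167103692105/295147905179352825856
Row 0: ..##..#
Row 1: .#..#.#
Row 2: ....#.#
Row 3: ##.##.#
Row 4: .####..
Row 5: #...###
Row 6: .#..#.#

Answer: ..##..#
.#..#.#
....#.#
##.##.#
.####..
#...###
.#..#.#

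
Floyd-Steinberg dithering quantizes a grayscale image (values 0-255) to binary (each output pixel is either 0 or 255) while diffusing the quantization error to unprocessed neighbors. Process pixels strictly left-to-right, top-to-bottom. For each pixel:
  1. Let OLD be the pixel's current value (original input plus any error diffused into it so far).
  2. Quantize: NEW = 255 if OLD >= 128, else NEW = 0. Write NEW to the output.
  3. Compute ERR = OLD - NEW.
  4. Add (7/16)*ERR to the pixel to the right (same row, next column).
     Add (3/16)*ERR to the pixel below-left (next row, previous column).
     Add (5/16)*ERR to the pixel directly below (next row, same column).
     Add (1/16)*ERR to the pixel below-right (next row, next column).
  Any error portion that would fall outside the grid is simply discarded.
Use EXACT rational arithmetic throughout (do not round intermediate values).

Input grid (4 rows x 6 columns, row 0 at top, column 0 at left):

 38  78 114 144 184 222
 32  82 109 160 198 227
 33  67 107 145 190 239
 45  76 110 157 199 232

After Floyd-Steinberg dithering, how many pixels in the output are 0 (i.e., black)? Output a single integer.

Answer: 11

Derivation:
(0,0): OLD=38 → NEW=0, ERR=38
(0,1): OLD=757/8 → NEW=0, ERR=757/8
(0,2): OLD=19891/128 → NEW=255, ERR=-12749/128
(0,3): OLD=205669/2048 → NEW=0, ERR=205669/2048
(0,4): OLD=7468995/32768 → NEW=255, ERR=-886845/32768
(0,5): OLD=110184021/524288 → NEW=255, ERR=-23509419/524288
(1,0): OLD=7887/128 → NEW=0, ERR=7887/128
(1,1): OLD=125161/1024 → NEW=0, ERR=125161/1024
(1,2): OLD=5114845/32768 → NEW=255, ERR=-3240995/32768
(1,3): OLD=17932089/131072 → NEW=255, ERR=-15491271/131072
(1,4): OLD=1138364203/8388608 → NEW=255, ERR=-1000730837/8388608
(1,5): OLD=21354522557/134217728 → NEW=255, ERR=-12870998083/134217728
(2,0): OLD=1231635/16384 → NEW=0, ERR=1231635/16384
(2,1): OLD=64692033/524288 → NEW=0, ERR=64692033/524288
(2,2): OLD=969332867/8388608 → NEW=0, ERR=969332867/8388608
(2,3): OLD=8728903339/67108864 → NEW=255, ERR=-8383856981/67108864
(2,4): OLD=156113372673/2147483648 → NEW=0, ERR=156113372673/2147483648
(2,5): OLD=8018904137751/34359738368 → NEW=255, ERR=-742829146089/34359738368
(3,0): OLD=768625059/8388608 → NEW=0, ERR=768625059/8388608
(3,1): OLD=12147440551/67108864 → NEW=255, ERR=-4965319769/67108864
(3,2): OLD=52628343109/536870912 → NEW=0, ERR=52628343109/536870912
(3,3): OLD=6243144745839/34359738368 → NEW=255, ERR=-2518588538001/34359738368
(3,4): OLD=48869667399503/274877906944 → NEW=255, ERR=-21224198871217/274877906944
(3,5): OLD=862046744336193/4398046511104 → NEW=255, ERR=-259455115995327/4398046511104
Output grid:
  Row 0: ..#.##  (3 black, running=3)
  Row 1: ..####  (2 black, running=5)
  Row 2: ...#.#  (4 black, running=9)
  Row 3: .#.###  (2 black, running=11)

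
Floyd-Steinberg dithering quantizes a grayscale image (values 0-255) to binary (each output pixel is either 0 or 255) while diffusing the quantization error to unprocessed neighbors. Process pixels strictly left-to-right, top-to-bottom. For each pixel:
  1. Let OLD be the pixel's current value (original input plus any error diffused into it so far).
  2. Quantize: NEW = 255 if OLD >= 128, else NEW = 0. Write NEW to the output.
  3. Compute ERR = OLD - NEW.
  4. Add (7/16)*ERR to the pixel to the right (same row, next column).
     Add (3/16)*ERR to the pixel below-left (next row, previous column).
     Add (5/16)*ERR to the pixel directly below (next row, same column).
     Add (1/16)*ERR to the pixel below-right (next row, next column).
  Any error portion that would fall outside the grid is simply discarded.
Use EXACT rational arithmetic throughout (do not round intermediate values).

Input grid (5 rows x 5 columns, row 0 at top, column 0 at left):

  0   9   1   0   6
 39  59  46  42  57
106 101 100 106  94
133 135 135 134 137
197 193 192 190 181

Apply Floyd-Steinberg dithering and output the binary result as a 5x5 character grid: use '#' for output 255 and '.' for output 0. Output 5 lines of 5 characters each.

(0,0): OLD=0 → NEW=0, ERR=0
(0,1): OLD=9 → NEW=0, ERR=9
(0,2): OLD=79/16 → NEW=0, ERR=79/16
(0,3): OLD=553/256 → NEW=0, ERR=553/256
(0,4): OLD=28447/4096 → NEW=0, ERR=28447/4096
(1,0): OLD=651/16 → NEW=0, ERR=651/16
(1,1): OLD=10309/128 → NEW=0, ERR=10309/128
(1,2): OLD=343025/4096 → NEW=0, ERR=343025/4096
(1,3): OLD=1325873/16384 → NEW=0, ERR=1325873/16384
(1,4): OLD=24827651/262144 → NEW=0, ERR=24827651/262144
(2,0): OLD=274055/2048 → NEW=255, ERR=-248185/2048
(2,1): OLD=5989717/65536 → NEW=0, ERR=5989717/65536
(2,2): OLD=195416303/1048576 → NEW=255, ERR=-71970577/1048576
(2,3): OLD=2084616429/16777216 → NEW=0, ERR=2084616429/16777216
(2,4): OLD=49127790139/268435456 → NEW=255, ERR=-19323251141/268435456
(3,0): OLD=117720159/1048576 → NEW=0, ERR=117720159/1048576
(3,1): OLD=1612580091/8388608 → NEW=255, ERR=-526514949/8388608
(3,2): OLD=30897147953/268435456 → NEW=0, ERR=30897147953/268435456
(3,3): OLD=110272593315/536870912 → NEW=255, ERR=-26629489245/536870912
(3,4): OLD=863889828707/8589934592 → NEW=0, ERR=863889828707/8589934592
(4,0): OLD=29570153929/134217728 → NEW=255, ERR=-4655366711/134217728
(4,1): OLD=802338966897/4294967296 → NEW=255, ERR=-292877693583/4294967296
(4,2): OLD=12707084118703/68719476736 → NEW=255, ERR=-4816382448977/68719476736
(4,3): OLD=186792684782737/1099511627776 → NEW=255, ERR=-93582780300143/1099511627776
(4,4): OLD=3027458508337015/17592186044416 → NEW=255, ERR=-1458548932989065/17592186044416
Row 0: .....
Row 1: .....
Row 2: #.#.#
Row 3: .#.#.
Row 4: #####

Answer: .....
.....
#.#.#
.#.#.
#####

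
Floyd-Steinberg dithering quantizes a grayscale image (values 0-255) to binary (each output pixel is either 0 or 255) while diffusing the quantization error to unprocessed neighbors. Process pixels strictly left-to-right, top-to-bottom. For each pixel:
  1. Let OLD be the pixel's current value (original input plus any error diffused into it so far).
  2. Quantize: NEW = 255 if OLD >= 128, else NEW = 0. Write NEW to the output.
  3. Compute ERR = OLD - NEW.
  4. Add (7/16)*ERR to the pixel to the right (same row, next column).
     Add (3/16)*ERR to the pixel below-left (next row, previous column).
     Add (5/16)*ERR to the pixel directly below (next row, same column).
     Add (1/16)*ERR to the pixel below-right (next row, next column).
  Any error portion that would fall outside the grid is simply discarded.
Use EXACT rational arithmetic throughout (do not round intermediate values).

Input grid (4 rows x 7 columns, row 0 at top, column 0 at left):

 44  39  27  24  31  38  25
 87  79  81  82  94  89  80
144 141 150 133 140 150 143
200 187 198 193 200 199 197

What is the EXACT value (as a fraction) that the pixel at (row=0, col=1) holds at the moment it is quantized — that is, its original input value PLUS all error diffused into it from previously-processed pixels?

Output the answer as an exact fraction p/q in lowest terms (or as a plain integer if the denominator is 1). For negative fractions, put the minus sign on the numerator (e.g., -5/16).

(0,0): OLD=44 → NEW=0, ERR=44
(0,1): OLD=233/4 → NEW=0, ERR=233/4
Target (0,1): original=39, with diffused error = 233/4

Answer: 233/4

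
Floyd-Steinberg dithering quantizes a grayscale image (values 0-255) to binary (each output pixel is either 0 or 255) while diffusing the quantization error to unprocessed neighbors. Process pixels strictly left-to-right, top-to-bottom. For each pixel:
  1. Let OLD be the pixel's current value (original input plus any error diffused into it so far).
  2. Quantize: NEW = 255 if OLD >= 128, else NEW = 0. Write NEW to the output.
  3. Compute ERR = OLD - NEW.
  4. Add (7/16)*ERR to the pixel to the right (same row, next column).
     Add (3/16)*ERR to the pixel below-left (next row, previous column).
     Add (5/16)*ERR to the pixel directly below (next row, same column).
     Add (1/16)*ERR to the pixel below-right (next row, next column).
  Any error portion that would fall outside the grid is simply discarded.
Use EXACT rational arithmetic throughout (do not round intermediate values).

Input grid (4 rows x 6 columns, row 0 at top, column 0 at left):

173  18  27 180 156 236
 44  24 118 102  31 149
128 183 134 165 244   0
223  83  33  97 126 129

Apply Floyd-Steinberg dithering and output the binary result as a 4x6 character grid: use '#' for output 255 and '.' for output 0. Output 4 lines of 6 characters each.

(0,0): OLD=173 → NEW=255, ERR=-82
(0,1): OLD=-143/8 → NEW=0, ERR=-143/8
(0,2): OLD=2455/128 → NEW=0, ERR=2455/128
(0,3): OLD=385825/2048 → NEW=255, ERR=-136415/2048
(0,4): OLD=4156903/32768 → NEW=0, ERR=4156903/32768
(0,5): OLD=152830289/524288 → NEW=255, ERR=19136849/524288
(1,0): OLD=1923/128 → NEW=0, ERR=1923/128
(1,1): OLD=24021/1024 → NEW=0, ERR=24021/1024
(1,2): OLD=3953465/32768 → NEW=0, ERR=3953465/32768
(1,3): OLD=20834405/131072 → NEW=255, ERR=-12588955/131072
(1,4): OLD=262596655/8388608 → NEW=0, ERR=262596655/8388608
(1,5): OLD=24431733145/134217728 → NEW=255, ERR=-9793787495/134217728
(2,0): OLD=2246135/16384 → NEW=255, ERR=-1931785/16384
(2,1): OLD=85095757/524288 → NEW=255, ERR=-48597683/524288
(2,2): OLD=961398183/8388608 → NEW=0, ERR=961398183/8388608
(2,3): OLD=13323561903/67108864 → NEW=255, ERR=-3789198417/67108864
(2,4): OLD=449672512269/2147483648 → NEW=255, ERR=-97935817971/2147483648
(2,5): OLD=-1401828981717/34359738368 → NEW=0, ERR=-1401828981717/34359738368
(3,0): OLD=1415780935/8388608 → NEW=255, ERR=-723314105/8388608
(3,1): OLD=2042089339/67108864 → NEW=0, ERR=2042089339/67108864
(3,2): OLD=35297967105/536870912 → NEW=0, ERR=35297967105/536870912
(3,3): OLD=3667276434851/34359738368 → NEW=0, ERR=3667276434851/34359738368
(3,4): OLD=40479872810755/274877906944 → NEW=255, ERR=-29613993459965/274877906944
(3,5): OLD=291441101743693/4398046511104 → NEW=0, ERR=291441101743693/4398046511104
Row 0: #..#.#
Row 1: ...#.#
Row 2: ##.##.
Row 3: #...#.

Answer: #..#.#
...#.#
##.##.
#...#.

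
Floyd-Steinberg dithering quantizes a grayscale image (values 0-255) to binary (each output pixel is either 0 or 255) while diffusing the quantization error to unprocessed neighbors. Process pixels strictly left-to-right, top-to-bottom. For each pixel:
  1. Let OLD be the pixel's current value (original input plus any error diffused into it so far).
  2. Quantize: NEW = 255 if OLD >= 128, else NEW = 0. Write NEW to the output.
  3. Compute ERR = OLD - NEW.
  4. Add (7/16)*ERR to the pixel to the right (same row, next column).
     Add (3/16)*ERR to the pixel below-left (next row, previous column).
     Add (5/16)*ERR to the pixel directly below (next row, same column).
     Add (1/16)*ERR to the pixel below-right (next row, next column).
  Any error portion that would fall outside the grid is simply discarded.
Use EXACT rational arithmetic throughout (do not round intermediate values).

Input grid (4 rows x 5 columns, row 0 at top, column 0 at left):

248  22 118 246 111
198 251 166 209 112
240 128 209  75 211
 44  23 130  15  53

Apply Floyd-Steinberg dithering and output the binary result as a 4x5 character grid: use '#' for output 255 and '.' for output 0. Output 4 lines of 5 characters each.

(0,0): OLD=248 → NEW=255, ERR=-7
(0,1): OLD=303/16 → NEW=0, ERR=303/16
(0,2): OLD=32329/256 → NEW=0, ERR=32329/256
(0,3): OLD=1233919/4096 → NEW=255, ERR=189439/4096
(0,4): OLD=8600569/65536 → NEW=255, ERR=-8111111/65536
(1,0): OLD=51037/256 → NEW=255, ERR=-14243/256
(1,1): OLD=523915/2048 → NEW=255, ERR=1675/2048
(1,2): OLD=14134631/65536 → NEW=255, ERR=-2577049/65536
(1,3): OLD=50052763/262144 → NEW=255, ERR=-16793957/262144
(1,4): OLD=202106225/4194304 → NEW=0, ERR=202106225/4194304
(2,0): OLD=7299625/32768 → NEW=255, ERR=-1056215/32768
(2,1): OLD=108321363/1048576 → NEW=0, ERR=108321363/1048576
(2,2): OLD=3857853881/16777216 → NEW=255, ERR=-420336199/16777216
(2,3): OLD=13581789723/268435456 → NEW=0, ERR=13581789723/268435456
(2,4): OLD=1048787607549/4294967296 → NEW=255, ERR=-46429052931/4294967296
(3,0): OLD=894167193/16777216 → NEW=0, ERR=894167193/16777216
(3,1): OLD=9648552101/134217728 → NEW=0, ERR=9648552101/134217728
(3,2): OLD=728274220071/4294967296 → NEW=255, ERR=-366942440409/4294967296
(3,3): OLD=-87269372465/8589934592 → NEW=0, ERR=-87269372465/8589934592
(3,4): OLD=6643705668587/137438953472 → NEW=0, ERR=6643705668587/137438953472
Row 0: #..##
Row 1: ####.
Row 2: #.#.#
Row 3: ..#..

Answer: #..##
####.
#.#.#
..#..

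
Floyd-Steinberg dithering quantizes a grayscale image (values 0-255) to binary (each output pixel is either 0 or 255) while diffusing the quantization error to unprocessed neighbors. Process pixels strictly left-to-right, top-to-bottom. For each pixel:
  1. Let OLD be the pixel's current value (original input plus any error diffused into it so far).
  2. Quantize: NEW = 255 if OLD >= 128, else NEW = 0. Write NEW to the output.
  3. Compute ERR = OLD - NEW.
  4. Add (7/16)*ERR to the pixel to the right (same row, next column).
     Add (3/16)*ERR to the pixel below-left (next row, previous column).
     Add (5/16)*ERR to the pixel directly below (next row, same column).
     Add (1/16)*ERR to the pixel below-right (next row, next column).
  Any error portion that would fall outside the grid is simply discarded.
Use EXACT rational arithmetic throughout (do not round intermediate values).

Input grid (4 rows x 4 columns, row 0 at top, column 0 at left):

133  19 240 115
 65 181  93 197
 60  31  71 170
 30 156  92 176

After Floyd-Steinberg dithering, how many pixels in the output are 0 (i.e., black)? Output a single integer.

(0,0): OLD=133 → NEW=255, ERR=-122
(0,1): OLD=-275/8 → NEW=0, ERR=-275/8
(0,2): OLD=28795/128 → NEW=255, ERR=-3845/128
(0,3): OLD=208605/2048 → NEW=0, ERR=208605/2048
(1,0): OLD=2615/128 → NEW=0, ERR=2615/128
(1,1): OLD=169921/1024 → NEW=255, ERR=-91199/1024
(1,2): OLD=2018453/32768 → NEW=0, ERR=2018453/32768
(1,3): OLD=133117987/524288 → NEW=255, ERR=-575453/524288
(2,0): OLD=814043/16384 → NEW=0, ERR=814043/16384
(2,1): OLD=19782489/524288 → NEW=0, ERR=19782489/524288
(2,2): OLD=105890573/1048576 → NEW=0, ERR=105890573/1048576
(2,3): OLD=3652196697/16777216 → NEW=255, ERR=-625993383/16777216
(3,0): OLD=441252587/8388608 → NEW=0, ERR=441252587/8388608
(3,1): OLD=28567496565/134217728 → NEW=255, ERR=-5658024075/134217728
(3,2): OLD=215772769803/2147483648 → NEW=0, ERR=215772769803/2147483648
(3,3): OLD=7373951469773/34359738368 → NEW=255, ERR=-1387781814067/34359738368
Output grid:
  Row 0: #.#.  (2 black, running=2)
  Row 1: .#.#  (2 black, running=4)
  Row 2: ...#  (3 black, running=7)
  Row 3: .#.#  (2 black, running=9)

Answer: 9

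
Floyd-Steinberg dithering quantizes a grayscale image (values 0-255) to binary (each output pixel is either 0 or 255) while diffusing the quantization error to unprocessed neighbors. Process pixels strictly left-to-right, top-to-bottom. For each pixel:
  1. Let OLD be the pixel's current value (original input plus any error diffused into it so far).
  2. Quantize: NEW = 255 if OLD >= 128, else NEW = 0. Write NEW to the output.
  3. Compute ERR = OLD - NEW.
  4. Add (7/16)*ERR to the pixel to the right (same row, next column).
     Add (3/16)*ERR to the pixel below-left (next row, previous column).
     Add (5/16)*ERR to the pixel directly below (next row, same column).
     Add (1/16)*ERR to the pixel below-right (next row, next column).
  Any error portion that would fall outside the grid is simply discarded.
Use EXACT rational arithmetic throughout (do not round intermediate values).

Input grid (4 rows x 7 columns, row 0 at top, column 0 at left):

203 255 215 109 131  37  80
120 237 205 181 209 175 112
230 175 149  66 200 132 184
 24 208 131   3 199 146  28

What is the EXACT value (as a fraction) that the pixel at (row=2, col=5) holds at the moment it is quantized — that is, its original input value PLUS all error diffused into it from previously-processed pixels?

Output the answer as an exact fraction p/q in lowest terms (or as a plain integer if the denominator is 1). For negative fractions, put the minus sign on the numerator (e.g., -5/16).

Answer: 555096951929/8589934592

Derivation:
(0,0): OLD=203 → NEW=255, ERR=-52
(0,1): OLD=929/4 → NEW=255, ERR=-91/4
(0,2): OLD=13123/64 → NEW=255, ERR=-3197/64
(0,3): OLD=89237/1024 → NEW=0, ERR=89237/1024
(0,4): OLD=2770963/16384 → NEW=255, ERR=-1406957/16384
(0,5): OLD=-149371/262144 → NEW=0, ERR=-149371/262144
(0,6): OLD=334498723/4194304 → NEW=0, ERR=334498723/4194304
(1,0): OLD=6367/64 → NEW=0, ERR=6367/64
(1,1): OLD=133529/512 → NEW=255, ERR=2969/512
(1,2): OLD=3388941/16384 → NEW=255, ERR=-788979/16384
(1,3): OLD=11006217/65536 → NEW=255, ERR=-5705463/65536
(1,4): OLD=626696571/4194304 → NEW=255, ERR=-442850949/4194304
(1,5): OLD=4637730027/33554432 → NEW=255, ERR=-3918650133/33554432
(1,6): OLD=46059820645/536870912 → NEW=0, ERR=46059820645/536870912
(2,0): OLD=2147747/8192 → NEW=255, ERR=58787/8192
(2,1): OLD=46436273/262144 → NEW=255, ERR=-20410447/262144
(2,2): OLD=352014419/4194304 → NEW=0, ERR=352014419/4194304
(2,3): OLD=1768503163/33554432 → NEW=0, ERR=1768503163/33554432
(2,4): OLD=43681259563/268435456 → NEW=255, ERR=-24769781717/268435456
(2,5): OLD=555096951929/8589934592 → NEW=0, ERR=555096951929/8589934592
Target (2,5): original=132, with diffused error = 555096951929/8589934592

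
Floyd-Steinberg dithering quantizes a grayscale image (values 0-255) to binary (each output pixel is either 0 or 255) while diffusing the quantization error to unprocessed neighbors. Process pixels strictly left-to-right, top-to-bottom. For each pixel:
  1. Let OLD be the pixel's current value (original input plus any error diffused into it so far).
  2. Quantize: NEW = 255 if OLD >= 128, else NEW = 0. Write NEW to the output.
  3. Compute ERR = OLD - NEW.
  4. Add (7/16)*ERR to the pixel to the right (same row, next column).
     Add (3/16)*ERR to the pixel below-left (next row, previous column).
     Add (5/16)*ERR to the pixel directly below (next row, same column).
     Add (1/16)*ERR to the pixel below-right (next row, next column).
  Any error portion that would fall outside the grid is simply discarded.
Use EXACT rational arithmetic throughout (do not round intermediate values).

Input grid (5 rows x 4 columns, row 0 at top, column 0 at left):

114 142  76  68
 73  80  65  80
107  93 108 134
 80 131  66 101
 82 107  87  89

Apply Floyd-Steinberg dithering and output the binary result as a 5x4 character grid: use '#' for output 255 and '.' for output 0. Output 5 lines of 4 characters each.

(0,0): OLD=114 → NEW=0, ERR=114
(0,1): OLD=1535/8 → NEW=255, ERR=-505/8
(0,2): OLD=6193/128 → NEW=0, ERR=6193/128
(0,3): OLD=182615/2048 → NEW=0, ERR=182615/2048
(1,0): OLD=12389/128 → NEW=0, ERR=12389/128
(1,1): OLD=121667/1024 → NEW=0, ERR=121667/1024
(1,2): OLD=4747263/32768 → NEW=255, ERR=-3608577/32768
(1,3): OLD=32877609/524288 → NEW=0, ERR=32877609/524288
(2,0): OLD=2613649/16384 → NEW=255, ERR=-1564271/16384
(2,1): OLD=38671563/524288 → NEW=0, ERR=38671563/524288
(2,2): OLD=131113847/1048576 → NEW=0, ERR=131113847/1048576
(2,3): OLD=3379245499/16777216 → NEW=255, ERR=-898944581/16777216
(3,0): OLD=536819969/8388608 → NEW=0, ERR=536819969/8388608
(3,1): OLD=26779812767/134217728 → NEW=255, ERR=-7445707873/134217728
(3,2): OLD=161852077921/2147483648 → NEW=0, ERR=161852077921/2147483648
(3,3): OLD=4296494747431/34359738368 → NEW=0, ERR=4296494747431/34359738368
(4,0): OLD=196702133037/2147483648 → NEW=0, ERR=196702133037/2147483648
(4,1): OLD=2540366226311/17179869184 → NEW=255, ERR=-1840500415609/17179869184
(4,2): OLD=45993299250215/549755813888 → NEW=0, ERR=45993299250215/549755813888
(4,3): OLD=1489959085470273/8796093022208 → NEW=255, ERR=-753044635192767/8796093022208
Row 0: .#..
Row 1: ..#.
Row 2: #..#
Row 3: .#..
Row 4: .#.#

Answer: .#..
..#.
#..#
.#..
.#.#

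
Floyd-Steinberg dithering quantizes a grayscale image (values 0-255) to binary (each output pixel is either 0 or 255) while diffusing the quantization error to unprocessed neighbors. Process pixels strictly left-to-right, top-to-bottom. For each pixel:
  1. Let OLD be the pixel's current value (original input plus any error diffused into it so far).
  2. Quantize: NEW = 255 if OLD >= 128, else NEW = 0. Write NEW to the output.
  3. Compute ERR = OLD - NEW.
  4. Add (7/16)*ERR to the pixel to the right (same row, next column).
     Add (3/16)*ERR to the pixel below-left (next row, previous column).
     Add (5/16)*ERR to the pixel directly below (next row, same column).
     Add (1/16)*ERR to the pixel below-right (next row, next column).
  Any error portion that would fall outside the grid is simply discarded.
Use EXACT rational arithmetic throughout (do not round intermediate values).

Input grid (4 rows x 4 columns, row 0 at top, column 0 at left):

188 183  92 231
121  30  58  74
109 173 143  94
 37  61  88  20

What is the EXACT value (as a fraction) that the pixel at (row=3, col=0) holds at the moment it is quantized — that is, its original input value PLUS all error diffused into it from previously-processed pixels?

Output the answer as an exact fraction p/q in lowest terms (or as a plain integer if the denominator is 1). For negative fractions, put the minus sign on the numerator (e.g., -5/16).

(0,0): OLD=188 → NEW=255, ERR=-67
(0,1): OLD=2459/16 → NEW=255, ERR=-1621/16
(0,2): OLD=12205/256 → NEW=0, ERR=12205/256
(0,3): OLD=1031611/4096 → NEW=255, ERR=-12869/4096
(1,0): OLD=20753/256 → NEW=0, ERR=20753/256
(1,1): OLD=78967/2048 → NEW=0, ERR=78967/2048
(1,2): OLD=5429443/65536 → NEW=0, ERR=5429443/65536
(1,3): OLD=117695685/1048576 → NEW=0, ERR=117695685/1048576
(2,0): OLD=4638733/32768 → NEW=255, ERR=-3717107/32768
(2,1): OLD=163599967/1048576 → NEW=255, ERR=-103786913/1048576
(2,2): OLD=312563387/2097152 → NEW=255, ERR=-222210373/2097152
(2,3): OLD=2949343023/33554432 → NEW=0, ERR=2949343023/33554432
(3,0): OLD=-285340867/16777216 → NEW=0, ERR=-285340867/16777216
Target (3,0): original=37, with diffused error = -285340867/16777216

Answer: -285340867/16777216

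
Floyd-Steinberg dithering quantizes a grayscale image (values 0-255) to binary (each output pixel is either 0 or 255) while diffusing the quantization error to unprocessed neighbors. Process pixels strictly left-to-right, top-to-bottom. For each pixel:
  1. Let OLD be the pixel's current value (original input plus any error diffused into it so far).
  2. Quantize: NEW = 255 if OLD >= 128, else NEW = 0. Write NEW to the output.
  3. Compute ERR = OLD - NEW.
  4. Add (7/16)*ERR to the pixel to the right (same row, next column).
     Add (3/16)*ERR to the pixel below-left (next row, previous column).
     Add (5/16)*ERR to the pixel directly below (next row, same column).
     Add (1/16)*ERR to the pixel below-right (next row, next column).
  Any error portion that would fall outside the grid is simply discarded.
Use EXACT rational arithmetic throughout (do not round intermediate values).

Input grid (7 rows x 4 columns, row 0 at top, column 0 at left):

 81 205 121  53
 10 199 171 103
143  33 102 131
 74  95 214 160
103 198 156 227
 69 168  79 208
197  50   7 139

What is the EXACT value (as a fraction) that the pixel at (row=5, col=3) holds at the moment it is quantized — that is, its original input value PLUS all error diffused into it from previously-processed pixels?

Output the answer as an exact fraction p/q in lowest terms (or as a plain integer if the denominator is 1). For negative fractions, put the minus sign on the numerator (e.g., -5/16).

(0,0): OLD=81 → NEW=0, ERR=81
(0,1): OLD=3847/16 → NEW=255, ERR=-233/16
(0,2): OLD=29345/256 → NEW=0, ERR=29345/256
(0,3): OLD=422503/4096 → NEW=0, ERR=422503/4096
(1,0): OLD=8341/256 → NEW=0, ERR=8341/256
(1,1): OLD=481811/2048 → NEW=255, ERR=-40429/2048
(1,2): OLD=14196111/65536 → NEW=255, ERR=-2515569/65536
(1,3): OLD=131706905/1048576 → NEW=0, ERR=131706905/1048576
(2,0): OLD=4898177/32768 → NEW=255, ERR=-3457663/32768
(2,1): OLD=-25684325/1048576 → NEW=0, ERR=-25684325/1048576
(2,2): OLD=213082663/2097152 → NEW=0, ERR=213082663/2097152
(2,3): OLD=7123780075/33554432 → NEW=255, ERR=-1432600085/33554432
(3,0): OLD=611234929/16777216 → NEW=0, ERR=611234929/16777216
(3,1): OLD=31068927279/268435456 → NEW=0, ERR=31068927279/268435456
(3,2): OLD=1232020807377/4294967296 → NEW=255, ERR=136804146897/4294967296
(3,3): OLD=11472274545463/68719476736 → NEW=255, ERR=-6051192022217/68719476736
(4,0): OLD=584487207645/4294967296 → NEW=255, ERR=-510729452835/4294967296
(4,1): OLD=6541876494359/34359738368 → NEW=255, ERR=-2219856789481/34359738368
(4,2): OLD=141190219948855/1099511627776 → NEW=255, ERR=-139185245134025/1099511627776
(4,3): OLD=2570056015972529/17592186044416 → NEW=255, ERR=-1915951425353551/17592186044416
(5,0): OLD=10844402676429/549755813888 → NEW=0, ERR=10844402676429/549755813888
(5,1): OLD=2203829331287099/17592186044416 → NEW=0, ERR=2203829331287099/17592186044416
(5,2): OLD=613877747379831/8796093022208 → NEW=0, ERR=613877747379831/8796093022208
(5,3): OLD=55334362570221927/281474976710656 → NEW=255, ERR=-16441756490995353/281474976710656
Target (5,3): original=208, with diffused error = 55334362570221927/281474976710656

Answer: 55334362570221927/281474976710656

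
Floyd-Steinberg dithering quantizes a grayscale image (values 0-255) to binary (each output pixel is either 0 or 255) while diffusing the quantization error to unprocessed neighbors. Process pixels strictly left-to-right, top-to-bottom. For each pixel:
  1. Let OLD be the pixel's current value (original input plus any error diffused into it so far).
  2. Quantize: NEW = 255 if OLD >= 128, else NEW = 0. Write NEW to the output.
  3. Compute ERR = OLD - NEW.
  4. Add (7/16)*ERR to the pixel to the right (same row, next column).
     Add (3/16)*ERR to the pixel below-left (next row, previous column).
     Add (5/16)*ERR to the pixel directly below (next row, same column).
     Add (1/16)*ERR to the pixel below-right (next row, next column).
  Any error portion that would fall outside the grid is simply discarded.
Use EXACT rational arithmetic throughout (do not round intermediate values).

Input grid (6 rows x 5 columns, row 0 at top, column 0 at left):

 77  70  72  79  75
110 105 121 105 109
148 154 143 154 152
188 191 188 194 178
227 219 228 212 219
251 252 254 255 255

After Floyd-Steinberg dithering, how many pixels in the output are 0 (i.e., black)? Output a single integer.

(0,0): OLD=77 → NEW=0, ERR=77
(0,1): OLD=1659/16 → NEW=0, ERR=1659/16
(0,2): OLD=30045/256 → NEW=0, ERR=30045/256
(0,3): OLD=533899/4096 → NEW=255, ERR=-510581/4096
(0,4): OLD=1341133/65536 → NEW=0, ERR=1341133/65536
(1,0): OLD=39297/256 → NEW=255, ERR=-25983/256
(1,1): OLD=245383/2048 → NEW=0, ERR=245383/2048
(1,2): OLD=12661779/65536 → NEW=255, ERR=-4049901/65536
(1,3): OLD=13154903/262144 → NEW=0, ERR=13154903/262144
(1,4): OLD=543408933/4194304 → NEW=255, ERR=-526138587/4194304
(2,0): OLD=4546493/32768 → NEW=255, ERR=-3809347/32768
(2,1): OLD=128609775/1048576 → NEW=0, ERR=128609775/1048576
(2,2): OLD=3258913165/16777216 → NEW=255, ERR=-1019276915/16777216
(2,3): OLD=31063253079/268435456 → NEW=0, ERR=31063253079/268435456
(2,4): OLD=715384073377/4294967296 → NEW=255, ERR=-379832587103/4294967296
(3,0): OLD=2930450413/16777216 → NEW=255, ERR=-1347739667/16777216
(3,1): OLD=23558780009/134217728 → NEW=255, ERR=-10666740631/134217728
(3,2): OLD=702691191251/4294967296 → NEW=255, ERR=-392525469229/4294967296
(3,3): OLD=1458565974619/8589934592 → NEW=255, ERR=-731867346341/8589934592
(3,4): OLD=16536760521127/137438953472 → NEW=0, ERR=16536760521127/137438953472
(4,0): OLD=401568979523/2147483648 → NEW=255, ERR=-146039350717/2147483648
(4,1): OLD=9775738231747/68719476736 → NEW=255, ERR=-7747728335933/68719476736
(4,2): OLD=142026327727821/1099511627776 → NEW=255, ERR=-138349137355059/1099511627776
(4,3): OLD=2589100110656963/17592186044416 → NEW=255, ERR=-1896907330669117/17592186044416
(4,4): OLD=57449330993164757/281474976710656 → NEW=255, ERR=-14326788068052523/281474976710656
(5,0): OLD=229367937449257/1099511627776 → NEW=255, ERR=-51007527633623/1099511627776
(5,1): OLD=1483270181625275/8796093022208 → NEW=255, ERR=-759733539037765/8796093022208
(5,2): OLD=42116303103566995/281474976710656 → NEW=255, ERR=-29659815957650285/281474976710656
(5,3): OLD=177662215863835613/1125899906842624 → NEW=255, ERR=-109442260381033507/1125899906842624
(5,4): OLD=3419637966726797423/18014398509481984 → NEW=255, ERR=-1174033653191108497/18014398509481984
Output grid:
  Row 0: ...#.  (4 black, running=4)
  Row 1: #.#.#  (2 black, running=6)
  Row 2: #.#.#  (2 black, running=8)
  Row 3: ####.  (1 black, running=9)
  Row 4: #####  (0 black, running=9)
  Row 5: #####  (0 black, running=9)

Answer: 9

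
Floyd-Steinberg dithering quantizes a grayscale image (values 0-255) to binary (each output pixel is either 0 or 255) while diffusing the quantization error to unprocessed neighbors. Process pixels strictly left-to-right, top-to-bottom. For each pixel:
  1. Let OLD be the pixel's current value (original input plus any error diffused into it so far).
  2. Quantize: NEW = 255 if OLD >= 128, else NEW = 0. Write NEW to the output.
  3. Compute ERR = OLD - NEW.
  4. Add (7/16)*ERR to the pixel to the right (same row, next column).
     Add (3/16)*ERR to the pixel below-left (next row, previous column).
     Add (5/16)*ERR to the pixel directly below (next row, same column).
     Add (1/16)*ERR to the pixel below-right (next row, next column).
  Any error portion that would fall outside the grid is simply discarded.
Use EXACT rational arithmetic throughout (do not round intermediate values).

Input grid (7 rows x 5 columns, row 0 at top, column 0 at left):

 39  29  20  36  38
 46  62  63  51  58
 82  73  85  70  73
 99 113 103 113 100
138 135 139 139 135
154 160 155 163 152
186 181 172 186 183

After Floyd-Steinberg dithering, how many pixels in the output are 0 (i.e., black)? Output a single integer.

(0,0): OLD=39 → NEW=0, ERR=39
(0,1): OLD=737/16 → NEW=0, ERR=737/16
(0,2): OLD=10279/256 → NEW=0, ERR=10279/256
(0,3): OLD=219409/4096 → NEW=0, ERR=219409/4096
(0,4): OLD=4026231/65536 → NEW=0, ERR=4026231/65536
(1,0): OLD=17107/256 → NEW=0, ERR=17107/256
(1,1): OLD=236741/2048 → NEW=0, ERR=236741/2048
(1,2): OLD=9112361/65536 → NEW=255, ERR=-7599319/65536
(1,3): OLD=8136245/262144 → NEW=0, ERR=8136245/262144
(1,4): OLD=394790143/4194304 → NEW=0, ERR=394790143/4194304
(2,0): OLD=4081479/32768 → NEW=0, ERR=4081479/32768
(2,1): OLD=153146749/1048576 → NEW=255, ERR=-114240131/1048576
(2,2): OLD=237283255/16777216 → NEW=0, ERR=237283255/16777216
(2,3): OLD=25847119157/268435456 → NEW=0, ERR=25847119157/268435456
(2,4): OLD=629126807347/4294967296 → NEW=255, ERR=-466089853133/4294967296
(3,0): OLD=1971260631/16777216 → NEW=0, ERR=1971260631/16777216
(3,1): OLD=18897193739/134217728 → NEW=255, ERR=-15328326901/134217728
(3,2): OLD=295063599209/4294967296 → NEW=0, ERR=295063599209/4294967296
(3,3): OLD=1320123819009/8589934592 → NEW=255, ERR=-870309501951/8589934592
(3,4): OLD=3817938115237/137438953472 → NEW=0, ERR=3817938115237/137438953472
(4,0): OLD=329218187961/2147483648 → NEW=255, ERR=-218390142279/2147483648
(4,1): OLD=5156968582457/68719476736 → NEW=0, ERR=5156968582457/68719476736
(4,2): OLD=183800452854647/1099511627776 → NEW=255, ERR=-96575012228233/1099511627776
(4,3): OLD=1379457489490745/17592186044416 → NEW=0, ERR=1379457489490745/17592186044416
(4,4): OLD=48316410816129807/281474976710656 → NEW=255, ERR=-23459708245087473/281474976710656
(5,0): OLD=149853273660235/1099511627776 → NEW=255, ERR=-130522191422645/1099511627776
(5,1): OLD=956055562106529/8796093022208 → NEW=0, ERR=956055562106529/8796093022208
(5,2): OLD=54745954706965673/281474976710656 → NEW=255, ERR=-17030164354251607/281474976710656
(5,3): OLD=157532465018799783/1125899906842624 → NEW=255, ERR=-129572011226069337/1125899906842624
(5,4): OLD=1450275609284434429/18014398509481984 → NEW=0, ERR=1450275609284434429/18014398509481984
(6,0): OLD=23824451863504795/140737488355328 → NEW=255, ERR=-12063607667103845/140737488355328
(6,1): OLD=714725741084698645/4503599627370496 → NEW=255, ERR=-433692163894777835/4503599627370496
(6,2): OLD=6930284192005742391/72057594037927936 → NEW=0, ERR=6930284192005742391/72057594037927936
(6,3): OLD=234535930845296348189/1152921504606846976 → NEW=255, ERR=-59459052829449630691/1152921504606846976
(6,4): OLD=3290947251158224547083/18446744073709551616 → NEW=255, ERR=-1412972487637711114997/18446744073709551616
Output grid:
  Row 0: .....  (5 black, running=5)
  Row 1: ..#..  (4 black, running=9)
  Row 2: .#..#  (3 black, running=12)
  Row 3: .#.#.  (3 black, running=15)
  Row 4: #.#.#  (2 black, running=17)
  Row 5: #.##.  (2 black, running=19)
  Row 6: ##.##  (1 black, running=20)

Answer: 20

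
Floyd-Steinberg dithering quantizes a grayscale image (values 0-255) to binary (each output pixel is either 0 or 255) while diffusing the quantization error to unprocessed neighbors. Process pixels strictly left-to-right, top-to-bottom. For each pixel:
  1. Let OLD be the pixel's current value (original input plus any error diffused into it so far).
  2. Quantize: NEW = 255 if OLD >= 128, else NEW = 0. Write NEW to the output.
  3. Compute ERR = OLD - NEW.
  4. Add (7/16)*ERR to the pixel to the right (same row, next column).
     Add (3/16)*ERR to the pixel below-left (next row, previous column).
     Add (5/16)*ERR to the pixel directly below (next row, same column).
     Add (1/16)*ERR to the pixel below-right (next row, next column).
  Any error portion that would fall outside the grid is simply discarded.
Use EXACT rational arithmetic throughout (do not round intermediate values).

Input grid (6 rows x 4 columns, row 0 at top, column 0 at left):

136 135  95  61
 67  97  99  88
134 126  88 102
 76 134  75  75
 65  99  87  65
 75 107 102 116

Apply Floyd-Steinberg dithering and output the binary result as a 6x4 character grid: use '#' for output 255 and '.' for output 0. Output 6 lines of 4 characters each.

(0,0): OLD=136 → NEW=255, ERR=-119
(0,1): OLD=1327/16 → NEW=0, ERR=1327/16
(0,2): OLD=33609/256 → NEW=255, ERR=-31671/256
(0,3): OLD=28159/4096 → NEW=0, ERR=28159/4096
(1,0): OLD=11613/256 → NEW=0, ERR=11613/256
(1,1): OLD=229643/2048 → NEW=0, ERR=229643/2048
(1,2): OLD=7593575/65536 → NEW=0, ERR=7593575/65536
(1,3): OLD=139574657/1048576 → NEW=255, ERR=-127812223/1048576
(2,0): OLD=5544361/32768 → NEW=255, ERR=-2811479/32768
(2,1): OLD=155256403/1048576 → NEW=255, ERR=-112130477/1048576
(2,2): OLD=129138527/2097152 → NEW=0, ERR=129138527/2097152
(2,3): OLD=3291393923/33554432 → NEW=0, ERR=3291393923/33554432
(3,0): OLD=488840345/16777216 → NEW=0, ERR=488840345/16777216
(3,1): OLD=32081642759/268435456 → NEW=0, ERR=32081642759/268435456
(3,2): OLD=679630755833/4294967296 → NEW=255, ERR=-415585904647/4294967296
(3,3): OLD=4615827236687/68719476736 → NEW=0, ERR=4615827236687/68719476736
(4,0): OLD=414525030117/4294967296 → NEW=0, ERR=414525030117/4294967296
(4,1): OLD=5574910121391/34359738368 → NEW=255, ERR=-3186823162449/34359738368
(4,2): OLD=39855497226831/1099511627776 → NEW=0, ERR=39855497226831/1099511627776
(4,3): OLD=1685356760820185/17592186044416 → NEW=0, ERR=1685356760820185/17592186044416
(5,0): OLD=48252217758933/549755813888 → NEW=0, ERR=48252217758933/549755813888
(5,1): OLD=2273688148776179/17592186044416 → NEW=255, ERR=-2212319292549901/17592186044416
(5,2): OLD=619908411814711/8796093022208 → NEW=0, ERR=619908411814711/8796093022208
(5,3): OLD=50394286823572271/281474976710656 → NEW=255, ERR=-21381832237645009/281474976710656
Row 0: #.#.
Row 1: ...#
Row 2: ##..
Row 3: ..#.
Row 4: .#..
Row 5: .#.#

Answer: #.#.
...#
##..
..#.
.#..
.#.#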